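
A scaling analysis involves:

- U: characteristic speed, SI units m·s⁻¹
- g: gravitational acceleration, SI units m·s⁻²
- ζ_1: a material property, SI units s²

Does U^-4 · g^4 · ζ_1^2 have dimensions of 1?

yes

Sum the exponent of each base dimension across the product:
  M: −4·[U]_M + 4·[g]_M + 2·[ζ_1]_M = −4·(0) + 4·(0) + 2·(0) = 0
  L: −4·[U]_L + 4·[g]_L + 2·[ζ_1]_L = −4·(1) + 4·(1) + 2·(0) = 0
  T: −4·[U]_T + 4·[g]_T + 2·[ζ_1]_T = −4·(-1) + 4·(-2) + 2·(2) = 0
  I: −4·[U]_I + 4·[g]_I + 2·[ζ_1]_I = −4·(0) + 4·(0) + 2·(0) = 0
All base exponents vanish — dimensionless.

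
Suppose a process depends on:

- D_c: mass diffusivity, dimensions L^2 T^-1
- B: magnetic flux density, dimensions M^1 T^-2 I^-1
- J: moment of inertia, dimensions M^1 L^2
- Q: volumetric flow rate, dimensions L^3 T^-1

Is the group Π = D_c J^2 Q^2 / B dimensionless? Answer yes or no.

Sum the exponent of each base dimension across the product:
  M: [D_c]_M − [B]_M + 2·[J]_M + 2·[Q]_M = (0) − (1) + 2·(1) + 2·(0) = 1
  L: [D_c]_L − [B]_L + 2·[J]_L + 2·[Q]_L = (2) − (0) + 2·(2) + 2·(3) = 12
  T: [D_c]_T − [B]_T + 2·[J]_T + 2·[Q]_T = (-1) − (-2) + 2·(0) + 2·(-1) = -1
  I: [D_c]_I − [B]_I + 2·[J]_I + 2·[Q]_I = (0) − (-1) + 2·(0) + 2·(0) = 1
Net dimensions [M L¹² T⁻¹ I] ≠ [1] — not dimensionless.

no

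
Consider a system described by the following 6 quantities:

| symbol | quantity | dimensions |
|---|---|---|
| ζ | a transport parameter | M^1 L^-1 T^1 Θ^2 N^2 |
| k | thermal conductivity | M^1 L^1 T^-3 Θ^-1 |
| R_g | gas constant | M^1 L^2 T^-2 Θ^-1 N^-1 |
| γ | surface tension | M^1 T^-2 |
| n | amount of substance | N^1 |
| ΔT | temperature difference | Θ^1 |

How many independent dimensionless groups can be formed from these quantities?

1

There are 6 variables and 5 base dimensions (M, L, T, Θ, N).
The dimension matrix has rank 5.
Independent dimensionless groups: 6 − 5 = 1.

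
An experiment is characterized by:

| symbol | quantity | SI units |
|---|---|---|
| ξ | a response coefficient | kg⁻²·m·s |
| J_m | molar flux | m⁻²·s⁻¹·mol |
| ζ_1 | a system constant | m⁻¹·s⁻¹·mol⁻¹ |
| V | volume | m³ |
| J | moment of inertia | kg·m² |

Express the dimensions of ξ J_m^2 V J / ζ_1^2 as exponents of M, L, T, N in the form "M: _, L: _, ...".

Collect each base-dimension exponent across the product:
  M: (-2) + 2·(0) − 2·(0) + (0) + (1) = -1
  L: (1) + 2·(-2) − 2·(-1) + (3) + (2) = 4
  T: (1) + 2·(-1) − 2·(-1) + (0) + (0) = 1
  N: (0) + 2·(1) − 2·(-1) + (0) + (0) = 4
So the dimensions are [M⁻¹ L⁴ T N⁴].

M: -1, L: 4, T: 1, N: 4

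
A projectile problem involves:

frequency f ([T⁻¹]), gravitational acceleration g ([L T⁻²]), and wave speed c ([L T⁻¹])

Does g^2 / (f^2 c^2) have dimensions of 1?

Sum the exponent of each base dimension across the product:
  M: −2·[f]_M + 2·[g]_M − 2·[c]_M = −2·(0) + 2·(0) − 2·(0) = 0
  L: −2·[f]_L + 2·[g]_L − 2·[c]_L = −2·(0) + 2·(1) − 2·(1) = 0
  T: −2·[f]_T + 2·[g]_T − 2·[c]_T = −2·(-1) + 2·(-2) − 2·(-1) = 0
All base exponents vanish — dimensionless.

yes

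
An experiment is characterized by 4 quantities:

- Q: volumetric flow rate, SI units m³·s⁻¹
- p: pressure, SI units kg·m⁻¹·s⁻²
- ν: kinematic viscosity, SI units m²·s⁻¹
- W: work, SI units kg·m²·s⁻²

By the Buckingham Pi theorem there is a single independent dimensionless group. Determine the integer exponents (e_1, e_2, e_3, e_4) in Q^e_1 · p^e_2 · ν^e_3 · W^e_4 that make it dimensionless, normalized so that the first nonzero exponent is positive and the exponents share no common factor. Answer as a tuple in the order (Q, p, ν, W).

(3, 1, -3, -1)

M: e_1·(0) + e_2·(1) + e_3·(0) + e_4·(1) = 0
L: e_1·(3) + e_2·(-1) + e_3·(2) + e_4·(2) = 0
T: e_1·(-1) + e_2·(-2) + e_3·(-1) + e_4·(-2) = 0
Solving this homogeneous linear system for the smallest-integer solution (first nonzero entry positive) gives (3, 1, -3, -1).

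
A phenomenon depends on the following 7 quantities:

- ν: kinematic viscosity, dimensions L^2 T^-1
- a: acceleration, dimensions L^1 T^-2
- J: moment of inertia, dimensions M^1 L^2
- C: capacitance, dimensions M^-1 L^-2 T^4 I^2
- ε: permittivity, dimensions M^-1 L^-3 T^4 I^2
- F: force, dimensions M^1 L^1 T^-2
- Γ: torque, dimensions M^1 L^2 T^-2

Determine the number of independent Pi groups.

There are 7 variables and 4 base dimensions (M, L, T, I).
The dimension matrix has rank 4.
Independent dimensionless groups: 7 − 4 = 3.

3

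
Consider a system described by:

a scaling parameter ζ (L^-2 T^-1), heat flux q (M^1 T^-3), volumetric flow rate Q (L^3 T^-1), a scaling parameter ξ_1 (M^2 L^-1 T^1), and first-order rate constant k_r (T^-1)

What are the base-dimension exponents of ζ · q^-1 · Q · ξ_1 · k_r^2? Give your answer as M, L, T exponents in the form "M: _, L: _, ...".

M: 1, L: 0, T: 0

Collect each base-dimension exponent across the product:
  M: (0) − (1) + (0) + (2) + 2·(0) = 1
  L: (-2) − (0) + (3) + (-1) + 2·(0) = 0
  T: (-1) − (-3) + (-1) + (1) + 2·(-1) = 0
So the dimensions are [M].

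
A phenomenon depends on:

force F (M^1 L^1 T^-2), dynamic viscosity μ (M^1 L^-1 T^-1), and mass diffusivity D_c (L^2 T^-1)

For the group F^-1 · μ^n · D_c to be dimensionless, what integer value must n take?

Balance the M exponent: (1)·n from μ, plus −(1) + (0) = -1 from the rest, must sum to zero.
n − 1 = 0, so n = 1.

1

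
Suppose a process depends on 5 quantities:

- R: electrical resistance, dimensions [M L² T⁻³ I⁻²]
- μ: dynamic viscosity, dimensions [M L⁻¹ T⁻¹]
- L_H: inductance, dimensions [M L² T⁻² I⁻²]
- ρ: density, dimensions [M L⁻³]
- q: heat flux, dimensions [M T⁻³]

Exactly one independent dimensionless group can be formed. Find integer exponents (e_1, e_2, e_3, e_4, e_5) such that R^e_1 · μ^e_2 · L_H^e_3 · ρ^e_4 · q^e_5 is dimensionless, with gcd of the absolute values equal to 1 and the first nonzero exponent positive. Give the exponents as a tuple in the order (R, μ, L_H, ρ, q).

M: e_1·(1) + e_2·(1) + e_3·(1) + e_4·(1) + e_5·(1) = 0
L: e_1·(2) + e_2·(-1) + e_3·(2) + e_4·(-3) + e_5·(0) = 0
T: e_1·(-3) + e_2·(-1) + e_3·(-2) + e_4·(0) + e_5·(-3) = 0
I: e_1·(-2) + e_2·(0) + e_3·(-2) + e_4·(0) + e_5·(0) = 0
Solving this homogeneous linear system for the smallest-integer solution (first nonzero entry positive) gives (3, 3, -3, -1, -2).

(3, 3, -3, -1, -2)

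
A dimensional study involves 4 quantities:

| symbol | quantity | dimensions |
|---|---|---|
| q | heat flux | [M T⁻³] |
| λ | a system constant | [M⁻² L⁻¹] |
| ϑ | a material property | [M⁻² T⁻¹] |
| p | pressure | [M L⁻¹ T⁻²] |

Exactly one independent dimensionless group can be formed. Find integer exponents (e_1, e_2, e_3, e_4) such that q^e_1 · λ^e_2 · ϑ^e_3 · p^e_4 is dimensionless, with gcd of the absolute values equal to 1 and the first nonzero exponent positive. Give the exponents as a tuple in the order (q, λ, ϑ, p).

M: e_1·(1) + e_2·(-2) + e_3·(-2) + e_4·(1) = 0
L: e_1·(0) + e_2·(-1) + e_3·(0) + e_4·(-1) = 0
T: e_1·(-3) + e_2·(0) + e_3·(-1) + e_4·(-2) = 0
Solving this homogeneous linear system for the smallest-integer solution (first nonzero entry positive) gives (1, 1, -1, -1).

(1, 1, -1, -1)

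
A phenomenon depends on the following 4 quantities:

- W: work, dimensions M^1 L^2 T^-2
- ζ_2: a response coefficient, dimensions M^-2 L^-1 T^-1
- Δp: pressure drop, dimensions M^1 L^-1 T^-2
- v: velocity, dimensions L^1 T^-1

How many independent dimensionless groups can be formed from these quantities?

1

There are 4 variables and 3 base dimensions (M, L, T).
The dimension matrix has rank 3.
Independent dimensionless groups: 4 − 3 = 1.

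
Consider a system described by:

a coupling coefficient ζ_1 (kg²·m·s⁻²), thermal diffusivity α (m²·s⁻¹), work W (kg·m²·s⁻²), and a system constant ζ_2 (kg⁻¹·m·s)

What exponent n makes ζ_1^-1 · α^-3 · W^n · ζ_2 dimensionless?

Balance the M exponent: (1)·n from W, plus −(2) − 3·(0) + (-1) = -3 from the rest, must sum to zero.
n − 3 = 0, so n = 3.

3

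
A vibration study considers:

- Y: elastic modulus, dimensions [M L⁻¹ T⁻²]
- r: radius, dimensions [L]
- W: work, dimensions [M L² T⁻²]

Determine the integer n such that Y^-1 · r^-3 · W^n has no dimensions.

1

Balance the M exponent: (1)·n from W, plus −(1) − 3·(0) = -1 from the rest, must sum to zero.
n − 1 = 0, so n = 1.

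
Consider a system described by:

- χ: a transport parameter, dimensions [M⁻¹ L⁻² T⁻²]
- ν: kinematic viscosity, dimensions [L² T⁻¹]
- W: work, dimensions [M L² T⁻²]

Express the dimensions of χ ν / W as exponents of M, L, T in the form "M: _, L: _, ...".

Collect each base-dimension exponent across the product:
  M: (-1) + (0) − (1) = -2
  L: (-2) + (2) − (2) = -2
  T: (-2) + (-1) − (-2) = -1
So the dimensions are [M⁻² L⁻² T⁻¹].

M: -2, L: -2, T: -1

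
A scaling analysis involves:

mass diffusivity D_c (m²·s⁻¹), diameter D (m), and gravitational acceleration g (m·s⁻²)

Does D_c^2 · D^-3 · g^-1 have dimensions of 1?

yes

Sum the exponent of each base dimension across the product:
  M: 2·[D_c]_M − 3·[D]_M − [g]_M = 2·(0) − 3·(0) − (0) = 0
  L: 2·[D_c]_L − 3·[D]_L − [g]_L = 2·(2) − 3·(1) − (1) = 0
  T: 2·[D_c]_T − 3·[D]_T − [g]_T = 2·(-1) − 3·(0) − (-2) = 0
  Θ: 2·[D_c]_Θ − 3·[D]_Θ − [g]_Θ = 2·(0) − 3·(0) − (0) = 0
All base exponents vanish — dimensionless.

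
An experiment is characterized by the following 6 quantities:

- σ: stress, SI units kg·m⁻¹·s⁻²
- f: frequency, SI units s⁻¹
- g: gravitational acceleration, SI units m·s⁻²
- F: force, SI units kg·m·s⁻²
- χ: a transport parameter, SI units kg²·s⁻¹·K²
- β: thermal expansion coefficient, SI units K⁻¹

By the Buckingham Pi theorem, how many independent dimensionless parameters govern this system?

There are 6 variables and 4 base dimensions (M, L, T, Θ).
The dimension matrix has rank 4.
Independent dimensionless groups: 6 − 4 = 2.

2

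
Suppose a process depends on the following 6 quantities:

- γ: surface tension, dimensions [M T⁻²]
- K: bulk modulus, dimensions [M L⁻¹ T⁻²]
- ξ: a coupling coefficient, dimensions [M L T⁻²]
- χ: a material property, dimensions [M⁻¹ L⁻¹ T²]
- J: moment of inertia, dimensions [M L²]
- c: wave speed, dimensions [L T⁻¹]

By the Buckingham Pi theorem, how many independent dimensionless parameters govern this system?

There are 6 variables and 3 base dimensions (M, L, T).
The dimension matrix has rank 3.
Independent dimensionless groups: 6 − 3 = 3.

3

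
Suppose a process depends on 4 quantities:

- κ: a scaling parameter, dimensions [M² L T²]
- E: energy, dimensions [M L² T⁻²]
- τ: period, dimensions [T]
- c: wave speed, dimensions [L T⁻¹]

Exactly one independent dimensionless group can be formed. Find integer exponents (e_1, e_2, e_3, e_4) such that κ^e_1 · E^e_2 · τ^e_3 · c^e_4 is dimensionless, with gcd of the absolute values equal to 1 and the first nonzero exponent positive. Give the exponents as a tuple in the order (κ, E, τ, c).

M: e_1·(2) + e_2·(1) + e_3·(0) + e_4·(0) = 0
L: e_1·(1) + e_2·(2) + e_3·(0) + e_4·(1) = 0
T: e_1·(2) + e_2·(-2) + e_3·(1) + e_4·(-1) = 0
Solving this homogeneous linear system for the smallest-integer solution (first nonzero entry positive) gives (1, -2, -3, 3).

(1, -2, -3, 3)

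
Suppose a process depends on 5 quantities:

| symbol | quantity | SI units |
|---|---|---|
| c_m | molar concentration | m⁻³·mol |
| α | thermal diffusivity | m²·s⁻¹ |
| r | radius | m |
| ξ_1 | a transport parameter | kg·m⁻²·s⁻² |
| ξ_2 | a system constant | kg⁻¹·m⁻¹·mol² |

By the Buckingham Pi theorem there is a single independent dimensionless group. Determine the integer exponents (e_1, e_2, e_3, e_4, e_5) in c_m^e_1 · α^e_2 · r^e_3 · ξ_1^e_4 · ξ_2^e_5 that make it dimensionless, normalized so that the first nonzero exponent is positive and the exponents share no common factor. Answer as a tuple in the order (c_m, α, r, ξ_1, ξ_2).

(2, 2, -1, -1, -1)

M: e_1·(0) + e_2·(0) + e_3·(0) + e_4·(1) + e_5·(-1) = 0
L: e_1·(-3) + e_2·(2) + e_3·(1) + e_4·(-2) + e_5·(-1) = 0
T: e_1·(0) + e_2·(-1) + e_3·(0) + e_4·(-2) + e_5·(0) = 0
N: e_1·(1) + e_2·(0) + e_3·(0) + e_4·(0) + e_5·(2) = 0
Solving this homogeneous linear system for the smallest-integer solution (first nonzero entry positive) gives (2, 2, -1, -1, -1).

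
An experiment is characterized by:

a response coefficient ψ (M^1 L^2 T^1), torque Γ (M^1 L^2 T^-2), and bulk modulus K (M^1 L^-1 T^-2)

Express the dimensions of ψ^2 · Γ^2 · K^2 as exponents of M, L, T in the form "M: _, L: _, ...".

Collect each base-dimension exponent across the product:
  M: 2·(1) + 2·(1) + 2·(1) = 6
  L: 2·(2) + 2·(2) + 2·(-1) = 6
  T: 2·(1) + 2·(-2) + 2·(-2) = -6
So the dimensions are [M⁶ L⁶ T⁻⁶].

M: 6, L: 6, T: -6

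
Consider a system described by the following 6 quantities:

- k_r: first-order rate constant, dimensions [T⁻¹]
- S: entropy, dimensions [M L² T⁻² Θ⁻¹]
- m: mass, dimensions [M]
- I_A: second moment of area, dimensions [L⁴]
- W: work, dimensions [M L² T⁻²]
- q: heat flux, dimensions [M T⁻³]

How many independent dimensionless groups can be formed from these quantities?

There are 6 variables and 4 base dimensions (M, L, T, Θ).
The dimension matrix has rank 4.
Independent dimensionless groups: 6 − 4 = 2.

2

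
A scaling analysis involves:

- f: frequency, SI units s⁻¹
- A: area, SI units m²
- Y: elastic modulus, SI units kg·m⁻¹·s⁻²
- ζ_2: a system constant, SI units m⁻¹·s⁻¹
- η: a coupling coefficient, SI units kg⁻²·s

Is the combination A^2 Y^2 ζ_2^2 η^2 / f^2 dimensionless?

no

Sum the exponent of each base dimension across the product:
  M: −2·[f]_M + 2·[A]_M + 2·[Y]_M + 2·[ζ_2]_M + 2·[η]_M = −2·(0) + 2·(0) + 2·(1) + 2·(0) + 2·(-2) = -2
  L: −2·[f]_L + 2·[A]_L + 2·[Y]_L + 2·[ζ_2]_L + 2·[η]_L = −2·(0) + 2·(2) + 2·(-1) + 2·(-1) + 2·(0) = 0
  T: −2·[f]_T + 2·[A]_T + 2·[Y]_T + 2·[ζ_2]_T + 2·[η]_T = −2·(-1) + 2·(0) + 2·(-2) + 2·(-1) + 2·(1) = -2
Net dimensions [M⁻² T⁻²] ≠ [1] — not dimensionless.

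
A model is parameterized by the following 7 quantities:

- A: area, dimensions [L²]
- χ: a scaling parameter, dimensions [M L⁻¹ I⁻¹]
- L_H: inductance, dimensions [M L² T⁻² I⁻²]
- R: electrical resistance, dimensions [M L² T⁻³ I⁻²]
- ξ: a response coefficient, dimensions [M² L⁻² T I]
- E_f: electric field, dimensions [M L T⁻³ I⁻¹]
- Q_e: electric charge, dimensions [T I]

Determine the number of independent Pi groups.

There are 7 variables and 4 base dimensions (M, L, T, I).
The dimension matrix has rank 4.
Independent dimensionless groups: 7 − 4 = 3.

3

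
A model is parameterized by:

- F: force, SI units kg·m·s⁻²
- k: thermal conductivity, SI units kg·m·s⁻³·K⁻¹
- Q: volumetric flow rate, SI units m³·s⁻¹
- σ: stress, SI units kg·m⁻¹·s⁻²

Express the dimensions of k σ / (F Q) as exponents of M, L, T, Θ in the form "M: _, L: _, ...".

Collect each base-dimension exponent across the product:
  M: −(1) + (1) − (0) + (1) = 1
  L: −(1) + (1) − (3) + (-1) = -4
  T: −(-2) + (-3) − (-1) + (-2) = -2
  Θ: −(0) + (-1) − (0) + (0) = -1
So the dimensions are [M L⁻⁴ T⁻² Θ⁻¹].

M: 1, L: -4, T: -2, Θ: -1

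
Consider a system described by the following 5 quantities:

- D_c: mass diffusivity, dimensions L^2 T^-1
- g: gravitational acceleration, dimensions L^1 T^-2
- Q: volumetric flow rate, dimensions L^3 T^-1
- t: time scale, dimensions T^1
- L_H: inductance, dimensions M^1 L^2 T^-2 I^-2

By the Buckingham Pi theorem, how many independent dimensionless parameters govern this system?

There are 5 variables and 4 base dimensions (M, L, T, I).
The dimension matrix has rank 3 (less than 4: the dimension vectors are linearly dependent).
Independent dimensionless groups: 5 − 3 = 2.

2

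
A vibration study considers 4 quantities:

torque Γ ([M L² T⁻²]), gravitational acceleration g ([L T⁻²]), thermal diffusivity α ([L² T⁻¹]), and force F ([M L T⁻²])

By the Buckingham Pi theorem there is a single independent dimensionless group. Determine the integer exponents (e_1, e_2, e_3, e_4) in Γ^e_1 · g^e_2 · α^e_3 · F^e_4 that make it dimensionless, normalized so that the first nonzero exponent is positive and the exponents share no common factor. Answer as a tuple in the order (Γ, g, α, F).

M: e_1·(1) + e_2·(0) + e_3·(0) + e_4·(1) = 0
L: e_1·(2) + e_2·(1) + e_3·(2) + e_4·(1) = 0
T: e_1·(-2) + e_2·(-2) + e_3·(-1) + e_4·(-2) = 0
Solving this homogeneous linear system for the smallest-integer solution (first nonzero entry positive) gives (3, 1, -2, -3).

(3, 1, -2, -3)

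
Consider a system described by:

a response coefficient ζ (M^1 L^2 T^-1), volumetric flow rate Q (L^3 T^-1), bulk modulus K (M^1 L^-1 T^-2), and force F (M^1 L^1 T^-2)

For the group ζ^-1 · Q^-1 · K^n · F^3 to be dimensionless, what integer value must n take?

-2

Balance the M exponent: (1)·n from K, plus −(1) − (0) + 3·(1) = 2 from the rest, must sum to zero.
n + 2 = 0, so n = -2.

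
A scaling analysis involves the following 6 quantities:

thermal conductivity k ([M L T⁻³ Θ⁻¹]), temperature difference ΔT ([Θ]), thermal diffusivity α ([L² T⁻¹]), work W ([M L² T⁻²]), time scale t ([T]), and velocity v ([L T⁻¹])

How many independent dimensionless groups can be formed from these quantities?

2

There are 6 variables and 4 base dimensions (M, L, T, Θ).
The dimension matrix has rank 4.
Independent dimensionless groups: 6 − 4 = 2.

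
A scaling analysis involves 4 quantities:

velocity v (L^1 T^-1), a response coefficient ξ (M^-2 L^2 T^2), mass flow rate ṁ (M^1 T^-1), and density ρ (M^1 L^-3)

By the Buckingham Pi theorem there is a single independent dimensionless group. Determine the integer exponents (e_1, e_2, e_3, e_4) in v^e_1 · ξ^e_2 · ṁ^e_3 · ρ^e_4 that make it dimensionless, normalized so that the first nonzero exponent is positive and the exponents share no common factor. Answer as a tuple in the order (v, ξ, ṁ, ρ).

M: e_1·(0) + e_2·(-2) + e_3·(1) + e_4·(1) = 0
L: e_1·(1) + e_2·(2) + e_3·(0) + e_4·(-3) = 0
T: e_1·(-1) + e_2·(2) + e_3·(-1) + e_4·(0) = 0
Solving this homogeneous linear system for the smallest-integer solution (first nonzero entry positive) gives (1, 1, 1, 1).

(1, 1, 1, 1)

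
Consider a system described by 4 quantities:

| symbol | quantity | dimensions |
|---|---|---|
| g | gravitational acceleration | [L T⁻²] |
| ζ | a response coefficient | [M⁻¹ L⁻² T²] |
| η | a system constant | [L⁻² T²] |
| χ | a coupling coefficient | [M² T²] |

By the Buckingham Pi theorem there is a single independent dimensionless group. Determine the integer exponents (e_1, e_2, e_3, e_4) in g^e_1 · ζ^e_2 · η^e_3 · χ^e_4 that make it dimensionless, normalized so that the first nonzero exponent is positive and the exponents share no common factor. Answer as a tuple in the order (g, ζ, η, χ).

M: e_1·(0) + e_2·(-1) + e_3·(0) + e_4·(2) = 0
L: e_1·(1) + e_2·(-2) + e_3·(-2) + e_4·(0) = 0
T: e_1·(-2) + e_2·(2) + e_3·(2) + e_4·(2) = 0
Solving this homogeneous linear system for the smallest-integer solution (first nonzero entry positive) gives (2, 2, -1, 1).

(2, 2, -1, 1)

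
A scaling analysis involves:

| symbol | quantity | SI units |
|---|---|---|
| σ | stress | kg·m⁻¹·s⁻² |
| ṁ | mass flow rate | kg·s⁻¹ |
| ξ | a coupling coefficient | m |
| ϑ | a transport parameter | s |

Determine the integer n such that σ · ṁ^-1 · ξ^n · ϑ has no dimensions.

Balance the L exponent: (1)·n from ξ, plus (-1) − (0) + (0) = -1 from the rest, must sum to zero.
n − 1 = 0, so n = 1.

1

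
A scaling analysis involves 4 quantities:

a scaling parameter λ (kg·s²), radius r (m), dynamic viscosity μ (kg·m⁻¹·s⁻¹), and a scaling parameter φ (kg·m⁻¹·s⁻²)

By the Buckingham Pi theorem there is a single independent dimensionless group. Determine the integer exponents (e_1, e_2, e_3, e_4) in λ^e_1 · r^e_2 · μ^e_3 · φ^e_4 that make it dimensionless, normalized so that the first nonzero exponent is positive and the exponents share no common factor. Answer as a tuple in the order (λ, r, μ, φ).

(1, -1, -4, 3)

M: e_1·(1) + e_2·(0) + e_3·(1) + e_4·(1) = 0
L: e_1·(0) + e_2·(1) + e_3·(-1) + e_4·(-1) = 0
T: e_1·(2) + e_2·(0) + e_3·(-1) + e_4·(-2) = 0
Solving this homogeneous linear system for the smallest-integer solution (first nonzero entry positive) gives (1, -1, -4, 3).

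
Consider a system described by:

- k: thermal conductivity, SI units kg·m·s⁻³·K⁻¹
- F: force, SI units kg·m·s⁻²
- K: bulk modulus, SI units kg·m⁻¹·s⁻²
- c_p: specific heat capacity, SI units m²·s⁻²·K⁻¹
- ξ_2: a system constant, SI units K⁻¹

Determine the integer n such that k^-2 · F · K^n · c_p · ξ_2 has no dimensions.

Balance the M exponent: (1)·n from K, plus −2·(1) + (1) + (0) + (0) = -1 from the rest, must sum to zero.
n − 1 = 0, so n = 1.

1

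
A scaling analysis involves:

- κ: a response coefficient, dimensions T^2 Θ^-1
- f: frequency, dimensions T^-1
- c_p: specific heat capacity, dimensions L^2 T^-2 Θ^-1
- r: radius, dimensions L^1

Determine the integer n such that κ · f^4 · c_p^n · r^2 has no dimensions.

-1

Balance the L exponent: (2)·n from c_p, plus (0) + 4·(0) + 2·(1) = 2 from the rest, must sum to zero.
2n + 2 = 0, so n = -1.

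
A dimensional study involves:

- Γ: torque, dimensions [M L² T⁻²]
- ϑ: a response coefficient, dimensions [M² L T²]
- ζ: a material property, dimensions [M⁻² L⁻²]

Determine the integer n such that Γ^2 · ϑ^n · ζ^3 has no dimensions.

2

Balance the M exponent: (2)·n from ϑ, plus 2·(1) + 3·(-2) = -4 from the rest, must sum to zero.
2n − 4 = 0, so n = 2.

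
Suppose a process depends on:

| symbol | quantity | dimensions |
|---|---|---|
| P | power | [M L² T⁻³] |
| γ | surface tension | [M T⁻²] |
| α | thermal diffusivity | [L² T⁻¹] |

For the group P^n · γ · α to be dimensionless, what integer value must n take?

Balance the M exponent: (1)·n from P, plus (1) + (0) = 1 from the rest, must sum to zero.
n + 1 = 0, so n = -1.

-1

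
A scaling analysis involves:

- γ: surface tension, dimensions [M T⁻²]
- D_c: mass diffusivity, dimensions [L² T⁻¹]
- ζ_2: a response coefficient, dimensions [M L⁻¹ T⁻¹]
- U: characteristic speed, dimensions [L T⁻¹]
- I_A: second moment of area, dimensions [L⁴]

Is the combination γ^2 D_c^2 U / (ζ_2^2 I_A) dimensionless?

Sum the exponent of each base dimension across the product:
  M: 2·[γ]_M + 2·[D_c]_M − 2·[ζ_2]_M + [U]_M − [I_A]_M = 2·(1) + 2·(0) − 2·(1) + (0) − (0) = 0
  L: 2·[γ]_L + 2·[D_c]_L − 2·[ζ_2]_L + [U]_L − [I_A]_L = 2·(0) + 2·(2) − 2·(-1) + (1) − (4) = 3
  T: 2·[γ]_T + 2·[D_c]_T − 2·[ζ_2]_T + [U]_T − [I_A]_T = 2·(-2) + 2·(-1) − 2·(-1) + (-1) − (0) = -5
Net dimensions [L³ T⁻⁵] ≠ [1] — not dimensionless.

no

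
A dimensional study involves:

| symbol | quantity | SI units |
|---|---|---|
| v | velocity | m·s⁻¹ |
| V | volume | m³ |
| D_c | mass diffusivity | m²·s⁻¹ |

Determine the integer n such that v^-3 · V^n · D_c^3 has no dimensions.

-1

Balance the L exponent: (3)·n from V, plus −3·(1) + 3·(2) = 3 from the rest, must sum to zero.
3n + 3 = 0, so n = -1.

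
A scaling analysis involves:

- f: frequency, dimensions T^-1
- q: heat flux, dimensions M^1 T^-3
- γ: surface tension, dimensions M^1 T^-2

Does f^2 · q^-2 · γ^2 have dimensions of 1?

yes

Sum the exponent of each base dimension across the product:
  M: 2·[f]_M − 2·[q]_M + 2·[γ]_M = 2·(0) − 2·(1) + 2·(1) = 0
  L: 2·[f]_L − 2·[q]_L + 2·[γ]_L = 2·(0) − 2·(0) + 2·(0) = 0
  T: 2·[f]_T − 2·[q]_T + 2·[γ]_T = 2·(-1) − 2·(-3) + 2·(-2) = 0
  Θ: 2·[f]_Θ − 2·[q]_Θ + 2·[γ]_Θ = 2·(0) − 2·(0) + 2·(0) = 0
All base exponents vanish — dimensionless.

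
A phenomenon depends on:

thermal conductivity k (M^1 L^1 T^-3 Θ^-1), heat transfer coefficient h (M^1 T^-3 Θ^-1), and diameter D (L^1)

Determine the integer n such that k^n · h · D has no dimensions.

Balance the M exponent: (1)·n from k, plus (1) + (0) = 1 from the rest, must sum to zero.
n + 1 = 0, so n = -1.

-1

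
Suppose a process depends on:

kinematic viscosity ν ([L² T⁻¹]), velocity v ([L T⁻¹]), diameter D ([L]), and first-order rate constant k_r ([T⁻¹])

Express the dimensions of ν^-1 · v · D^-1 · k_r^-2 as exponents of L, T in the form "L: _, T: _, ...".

Collect each base-dimension exponent across the product:
  L: −(2) + (1) − (1) − 2·(0) = -2
  T: −(-1) + (-1) − (0) − 2·(-1) = 2
So the dimensions are [L⁻² T²].

L: -2, T: 2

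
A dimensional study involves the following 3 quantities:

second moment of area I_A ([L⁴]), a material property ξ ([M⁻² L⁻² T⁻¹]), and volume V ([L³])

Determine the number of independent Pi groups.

There are 3 variables and 3 base dimensions (M, L, T).
The dimension matrix has rank 2 (less than 3: the dimension vectors are linearly dependent).
Independent dimensionless groups: 3 − 2 = 1.

1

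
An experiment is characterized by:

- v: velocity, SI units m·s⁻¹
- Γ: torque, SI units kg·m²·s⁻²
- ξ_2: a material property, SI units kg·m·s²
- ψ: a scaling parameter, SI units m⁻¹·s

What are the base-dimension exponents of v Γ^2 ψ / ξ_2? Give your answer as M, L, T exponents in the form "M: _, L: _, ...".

Collect each base-dimension exponent across the product:
  M: (0) + 2·(1) − (1) + (0) = 1
  L: (1) + 2·(2) − (1) + (-1) = 3
  T: (-1) + 2·(-2) − (2) + (1) = -6
So the dimensions are [M L³ T⁻⁶].

M: 1, L: 3, T: -6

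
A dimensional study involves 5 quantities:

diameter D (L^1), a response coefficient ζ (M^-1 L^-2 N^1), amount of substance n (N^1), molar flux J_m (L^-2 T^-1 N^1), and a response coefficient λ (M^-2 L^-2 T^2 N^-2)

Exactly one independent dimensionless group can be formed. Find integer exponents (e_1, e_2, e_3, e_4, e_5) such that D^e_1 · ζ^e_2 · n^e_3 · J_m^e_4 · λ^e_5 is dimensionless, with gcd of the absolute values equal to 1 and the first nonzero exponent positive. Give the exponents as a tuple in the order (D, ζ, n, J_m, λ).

(2, -2, 2, 2, 1)

M: e_1·(0) + e_2·(-1) + e_3·(0) + e_4·(0) + e_5·(-2) = 0
L: e_1·(1) + e_2·(-2) + e_3·(0) + e_4·(-2) + e_5·(-2) = 0
T: e_1·(0) + e_2·(0) + e_3·(0) + e_4·(-1) + e_5·(2) = 0
N: e_1·(0) + e_2·(1) + e_3·(1) + e_4·(1) + e_5·(-2) = 0
Solving this homogeneous linear system for the smallest-integer solution (first nonzero entry positive) gives (2, -2, 2, 2, 1).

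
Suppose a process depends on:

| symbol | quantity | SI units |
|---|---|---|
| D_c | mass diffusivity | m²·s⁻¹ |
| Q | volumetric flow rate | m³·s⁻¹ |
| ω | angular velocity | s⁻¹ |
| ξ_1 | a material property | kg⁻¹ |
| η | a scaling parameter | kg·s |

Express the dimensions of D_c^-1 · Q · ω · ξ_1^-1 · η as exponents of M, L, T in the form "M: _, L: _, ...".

M: 2, L: 1, T: 0

Collect each base-dimension exponent across the product:
  M: −(0) + (0) + (0) − (-1) + (1) = 2
  L: −(2) + (3) + (0) − (0) + (0) = 1
  T: −(-1) + (-1) + (-1) − (0) + (1) = 0
So the dimensions are [M² L].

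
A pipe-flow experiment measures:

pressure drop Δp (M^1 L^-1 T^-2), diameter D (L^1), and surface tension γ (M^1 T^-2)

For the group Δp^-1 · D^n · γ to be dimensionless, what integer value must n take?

-1

Balance the L exponent: (1)·n from D, plus −(-1) + (0) = 1 from the rest, must sum to zero.
n + 1 = 0, so n = -1.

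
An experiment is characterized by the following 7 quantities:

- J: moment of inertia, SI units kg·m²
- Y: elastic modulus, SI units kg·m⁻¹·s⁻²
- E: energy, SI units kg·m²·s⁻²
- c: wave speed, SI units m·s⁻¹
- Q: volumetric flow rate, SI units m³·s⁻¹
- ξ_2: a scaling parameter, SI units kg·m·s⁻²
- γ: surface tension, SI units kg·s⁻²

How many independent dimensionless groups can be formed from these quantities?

There are 7 variables and 3 base dimensions (M, L, T).
The dimension matrix has rank 3.
Independent dimensionless groups: 7 − 3 = 4.

4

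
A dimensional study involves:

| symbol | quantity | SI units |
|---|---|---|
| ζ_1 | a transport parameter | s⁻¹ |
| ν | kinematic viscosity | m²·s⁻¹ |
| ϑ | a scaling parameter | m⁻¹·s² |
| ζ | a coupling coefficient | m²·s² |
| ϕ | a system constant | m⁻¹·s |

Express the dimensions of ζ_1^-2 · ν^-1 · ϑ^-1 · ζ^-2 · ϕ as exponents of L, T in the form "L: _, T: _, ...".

L: -6, T: -2

Collect each base-dimension exponent across the product:
  L: −2·(0) − (2) − (-1) − 2·(2) + (-1) = -6
  T: −2·(-1) − (-1) − (2) − 2·(2) + (1) = -2
So the dimensions are [L⁻⁶ T⁻²].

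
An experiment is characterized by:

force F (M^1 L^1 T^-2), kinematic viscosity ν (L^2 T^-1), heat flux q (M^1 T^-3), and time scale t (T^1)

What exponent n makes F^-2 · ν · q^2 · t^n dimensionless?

Balance the T exponent: (1)·n from t, plus −2·(-2) + (-1) + 2·(-3) = -3 from the rest, must sum to zero.
n − 3 = 0, so n = 3.

3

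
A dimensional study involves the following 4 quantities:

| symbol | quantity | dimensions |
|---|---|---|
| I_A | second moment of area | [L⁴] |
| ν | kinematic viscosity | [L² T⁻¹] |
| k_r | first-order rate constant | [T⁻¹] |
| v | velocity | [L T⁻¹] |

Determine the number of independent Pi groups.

2

There are 4 variables and 2 base dimensions (L, T).
The dimension matrix has rank 2.
Independent dimensionless groups: 4 − 2 = 2.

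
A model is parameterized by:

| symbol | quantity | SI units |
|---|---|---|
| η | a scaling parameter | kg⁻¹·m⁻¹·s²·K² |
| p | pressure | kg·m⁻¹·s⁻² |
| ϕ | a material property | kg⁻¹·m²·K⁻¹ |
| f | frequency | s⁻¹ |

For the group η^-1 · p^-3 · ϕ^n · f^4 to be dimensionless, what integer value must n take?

-2

Balance the M exponent: (-1)·n from ϕ, plus −(-1) − 3·(1) + 4·(0) = -2 from the rest, must sum to zero.
−n − 2 = 0, so n = -2.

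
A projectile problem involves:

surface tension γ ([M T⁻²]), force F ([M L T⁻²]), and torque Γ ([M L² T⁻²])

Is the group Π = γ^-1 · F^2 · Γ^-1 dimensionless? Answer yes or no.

Sum the exponent of each base dimension across the product:
  M: −[γ]_M + 2·[F]_M − [Γ]_M = −(1) + 2·(1) − (1) = 0
  L: −[γ]_L + 2·[F]_L − [Γ]_L = −(0) + 2·(1) − (2) = 0
  T: −[γ]_T + 2·[F]_T − [Γ]_T = −(-2) + 2·(-2) − (-2) = 0
All base exponents vanish — dimensionless.

yes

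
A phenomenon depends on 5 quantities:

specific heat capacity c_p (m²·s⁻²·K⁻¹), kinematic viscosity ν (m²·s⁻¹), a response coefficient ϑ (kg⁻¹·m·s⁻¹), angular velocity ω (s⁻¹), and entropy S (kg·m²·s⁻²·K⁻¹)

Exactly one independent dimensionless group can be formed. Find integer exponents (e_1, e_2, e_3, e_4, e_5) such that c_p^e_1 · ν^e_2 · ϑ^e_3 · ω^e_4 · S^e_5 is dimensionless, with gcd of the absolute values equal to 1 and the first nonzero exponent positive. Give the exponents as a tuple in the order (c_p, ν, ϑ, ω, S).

M: e_1·(0) + e_2·(0) + e_3·(-1) + e_4·(0) + e_5·(1) = 0
L: e_1·(2) + e_2·(2) + e_3·(1) + e_4·(0) + e_5·(2) = 0
T: e_1·(-2) + e_2·(-1) + e_3·(-1) + e_4·(-1) + e_5·(-2) = 0
Θ: e_1·(-1) + e_2·(0) + e_3·(0) + e_4·(0) + e_5·(-1) = 0
Solving this homogeneous linear system for the smallest-integer solution (first nonzero entry positive) gives (2, 1, -2, 1, -2).

(2, 1, -2, 1, -2)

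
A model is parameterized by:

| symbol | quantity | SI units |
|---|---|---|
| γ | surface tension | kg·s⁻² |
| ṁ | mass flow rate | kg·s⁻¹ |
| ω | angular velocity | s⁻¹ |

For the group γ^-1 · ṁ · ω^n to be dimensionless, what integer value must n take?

Balance the T exponent: (-1)·n from ω, plus −(-2) + (-1) = 1 from the rest, must sum to zero.
−n + 1 = 0, so n = 1.

1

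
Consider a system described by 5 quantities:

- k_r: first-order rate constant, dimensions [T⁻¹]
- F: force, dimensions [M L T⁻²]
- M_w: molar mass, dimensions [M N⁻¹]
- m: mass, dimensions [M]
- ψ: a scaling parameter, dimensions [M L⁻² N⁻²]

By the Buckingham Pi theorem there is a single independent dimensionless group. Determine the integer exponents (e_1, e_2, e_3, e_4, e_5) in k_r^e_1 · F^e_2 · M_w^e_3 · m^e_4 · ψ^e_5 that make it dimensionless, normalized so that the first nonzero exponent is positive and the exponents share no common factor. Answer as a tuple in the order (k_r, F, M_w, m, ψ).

(4, -2, 2, 1, -1)

M: e_1·(0) + e_2·(1) + e_3·(1) + e_4·(1) + e_5·(1) = 0
L: e_1·(0) + e_2·(1) + e_3·(0) + e_4·(0) + e_5·(-2) = 0
T: e_1·(-1) + e_2·(-2) + e_3·(0) + e_4·(0) + e_5·(0) = 0
N: e_1·(0) + e_2·(0) + e_3·(-1) + e_4·(0) + e_5·(-2) = 0
Solving this homogeneous linear system for the smallest-integer solution (first nonzero entry positive) gives (4, -2, 2, 1, -1).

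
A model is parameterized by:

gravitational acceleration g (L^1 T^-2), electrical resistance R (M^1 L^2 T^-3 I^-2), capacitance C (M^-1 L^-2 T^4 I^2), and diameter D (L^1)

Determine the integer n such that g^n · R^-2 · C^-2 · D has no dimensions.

-1

Balance the L exponent: (1)·n from g, plus −2·(2) − 2·(-2) + (1) = 1 from the rest, must sum to zero.
n + 1 = 0, so n = -1.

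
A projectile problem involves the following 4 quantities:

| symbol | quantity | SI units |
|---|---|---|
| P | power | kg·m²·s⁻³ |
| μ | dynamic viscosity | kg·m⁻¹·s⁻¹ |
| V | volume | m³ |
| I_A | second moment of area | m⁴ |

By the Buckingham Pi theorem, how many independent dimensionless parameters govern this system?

There are 4 variables and 3 base dimensions (M, L, T).
The dimension matrix has rank 3.
Independent dimensionless groups: 4 − 3 = 1.

1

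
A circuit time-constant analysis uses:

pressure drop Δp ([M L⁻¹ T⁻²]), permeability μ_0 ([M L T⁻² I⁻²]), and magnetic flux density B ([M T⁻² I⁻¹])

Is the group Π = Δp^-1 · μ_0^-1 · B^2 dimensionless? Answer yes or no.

Sum the exponent of each base dimension across the product:
  M: −[Δp]_M − [μ_0]_M + 2·[B]_M = −(1) − (1) + 2·(1) = 0
  L: −[Δp]_L − [μ_0]_L + 2·[B]_L = −(-1) − (1) + 2·(0) = 0
  T: −[Δp]_T − [μ_0]_T + 2·[B]_T = −(-2) − (-2) + 2·(-2) = 0
  I: −[Δp]_I − [μ_0]_I + 2·[B]_I = −(0) − (-2) + 2·(-1) = 0
All base exponents vanish — dimensionless.

yes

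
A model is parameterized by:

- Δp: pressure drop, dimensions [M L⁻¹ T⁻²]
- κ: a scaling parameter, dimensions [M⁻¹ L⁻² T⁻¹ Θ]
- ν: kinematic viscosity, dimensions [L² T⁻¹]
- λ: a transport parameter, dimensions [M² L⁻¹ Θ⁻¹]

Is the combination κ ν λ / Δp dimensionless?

yes

Sum the exponent of each base dimension across the product:
  M: −[Δp]_M + [κ]_M + [ν]_M + [λ]_M = −(1) + (-1) + (0) + (2) = 0
  L: −[Δp]_L + [κ]_L + [ν]_L + [λ]_L = −(-1) + (-2) + (2) + (-1) = 0
  T: −[Δp]_T + [κ]_T + [ν]_T + [λ]_T = −(-2) + (-1) + (-1) + (0) = 0
  Θ: −[Δp]_Θ + [κ]_Θ + [ν]_Θ + [λ]_Θ = −(0) + (1) + (0) + (-1) = 0
All base exponents vanish — dimensionless.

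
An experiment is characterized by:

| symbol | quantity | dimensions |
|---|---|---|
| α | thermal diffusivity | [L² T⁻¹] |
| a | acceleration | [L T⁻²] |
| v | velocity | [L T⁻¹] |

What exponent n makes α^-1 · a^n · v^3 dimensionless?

Balance the L exponent: (1)·n from a, plus −(2) + 3·(1) = 1 from the rest, must sum to zero.
n + 1 = 0, so n = -1.

-1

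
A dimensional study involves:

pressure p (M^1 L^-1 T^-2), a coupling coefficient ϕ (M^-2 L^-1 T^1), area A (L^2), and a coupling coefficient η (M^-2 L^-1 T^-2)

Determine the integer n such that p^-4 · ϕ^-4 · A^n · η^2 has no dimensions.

-3

Balance the L exponent: (2)·n from A, plus −4·(-1) − 4·(-1) + 2·(-1) = 6 from the rest, must sum to zero.
2n + 6 = 0, so n = -3.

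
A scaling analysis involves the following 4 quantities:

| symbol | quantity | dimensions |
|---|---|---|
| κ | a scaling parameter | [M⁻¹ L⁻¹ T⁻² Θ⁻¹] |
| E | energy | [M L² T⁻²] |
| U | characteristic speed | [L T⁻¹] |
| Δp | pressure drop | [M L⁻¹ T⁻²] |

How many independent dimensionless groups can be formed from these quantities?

There are 4 variables and 4 base dimensions (M, L, T, Θ).
The dimension matrix has rank 4.
Independent dimensionless groups: 4 − 4 = 0.

0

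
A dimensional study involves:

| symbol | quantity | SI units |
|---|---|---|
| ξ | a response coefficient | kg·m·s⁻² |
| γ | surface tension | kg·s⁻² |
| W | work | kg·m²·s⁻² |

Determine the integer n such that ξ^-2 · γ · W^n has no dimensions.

1

Balance the M exponent: (1)·n from W, plus −2·(1) + (1) = -1 from the rest, must sum to zero.
n − 1 = 0, so n = 1.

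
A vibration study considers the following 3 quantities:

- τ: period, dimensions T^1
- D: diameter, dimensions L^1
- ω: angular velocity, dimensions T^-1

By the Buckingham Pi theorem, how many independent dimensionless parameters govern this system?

1

There are 3 variables and 2 base dimensions (L, T).
The dimension matrix has rank 2.
Independent dimensionless groups: 3 − 2 = 1.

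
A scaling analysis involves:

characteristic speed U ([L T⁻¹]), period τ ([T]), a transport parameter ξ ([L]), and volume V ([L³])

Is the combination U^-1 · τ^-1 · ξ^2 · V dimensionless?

no

Sum the exponent of each base dimension across the product:
  L: −[U]_L − [τ]_L + 2·[ξ]_L + [V]_L = −(1) − (0) + 2·(1) + (3) = 4
  T: −[U]_T − [τ]_T + 2·[ξ]_T + [V]_T = −(-1) − (1) + 2·(0) + (0) = 0
Net dimensions [L⁴] ≠ [1] — not dimensionless.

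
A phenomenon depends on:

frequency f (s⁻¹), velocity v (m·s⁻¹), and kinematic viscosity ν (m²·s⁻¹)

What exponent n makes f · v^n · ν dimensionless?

-2

Balance the L exponent: (1)·n from v, plus (0) + (2) = 2 from the rest, must sum to zero.
n + 2 = 0, so n = -2.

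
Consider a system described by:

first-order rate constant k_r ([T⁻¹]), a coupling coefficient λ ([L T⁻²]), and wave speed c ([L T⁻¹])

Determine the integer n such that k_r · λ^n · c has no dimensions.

-1

Balance the L exponent: (1)·n from λ, plus (0) + (1) = 1 from the rest, must sum to zero.
n + 1 = 0, so n = -1.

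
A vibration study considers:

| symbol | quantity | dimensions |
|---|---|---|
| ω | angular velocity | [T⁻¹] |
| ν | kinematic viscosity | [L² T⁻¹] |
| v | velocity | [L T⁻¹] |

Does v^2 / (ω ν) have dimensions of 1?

yes

Sum the exponent of each base dimension across the product:
  M: −[ω]_M − [ν]_M + 2·[v]_M = −(0) − (0) + 2·(0) = 0
  L: −[ω]_L − [ν]_L + 2·[v]_L = −(0) − (2) + 2·(1) = 0
  T: −[ω]_T − [ν]_T + 2·[v]_T = −(-1) − (-1) + 2·(-1) = 0
All base exponents vanish — dimensionless.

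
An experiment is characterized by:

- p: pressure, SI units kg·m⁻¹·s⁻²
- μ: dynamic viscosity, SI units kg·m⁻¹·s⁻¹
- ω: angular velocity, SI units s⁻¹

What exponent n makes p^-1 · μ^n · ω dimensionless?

1

Balance the M exponent: (1)·n from μ, plus −(1) + (0) = -1 from the rest, must sum to zero.
n − 1 = 0, so n = 1.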